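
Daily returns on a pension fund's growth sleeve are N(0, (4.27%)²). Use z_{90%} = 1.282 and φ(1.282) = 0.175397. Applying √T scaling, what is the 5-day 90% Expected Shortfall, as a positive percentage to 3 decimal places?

16.747%

σ_{5d} = 4.27% × √5 = 9.548%.
ES multiplier = φ(z)/(1−α) = 0.175397/0.1 = 1.754.
ES = 9.548% × 1.754 = 16.747%.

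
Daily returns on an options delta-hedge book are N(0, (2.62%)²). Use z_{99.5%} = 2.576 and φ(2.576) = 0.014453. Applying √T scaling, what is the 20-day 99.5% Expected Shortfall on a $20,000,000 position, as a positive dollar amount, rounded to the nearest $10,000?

$6,770,000

σ_{20d} = 2.62% × √20 = 11.717%.
ES multiplier = φ(z)/(1−α) = 0.014453/0.005 = 2.891.
ES = 11.717% × 2.891 = 33.874%; on $20,000,000: $6,774,800.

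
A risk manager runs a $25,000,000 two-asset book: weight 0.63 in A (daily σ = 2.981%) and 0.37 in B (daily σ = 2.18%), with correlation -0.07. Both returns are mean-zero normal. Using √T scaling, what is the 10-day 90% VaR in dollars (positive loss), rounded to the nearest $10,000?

σ_p = √(0.63²·2.981² + 0.37²·2.18² + 2·-0.07·0.63·0.37·2.981·2.18) = 1.991%.
σ_{10d} = 1.991% × √10 = 6.296%.
z(90%) = 1.282.
VaR = 1.282 × 6.296% = 8.071%; on $25,000,000 that is $2,017,750.

$2,020,000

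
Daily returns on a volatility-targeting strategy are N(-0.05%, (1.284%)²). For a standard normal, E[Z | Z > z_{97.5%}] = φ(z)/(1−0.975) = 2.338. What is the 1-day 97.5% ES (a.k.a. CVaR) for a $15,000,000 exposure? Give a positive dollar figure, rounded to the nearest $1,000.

ES = −(-0.05%) + 1.284% × 2.338 = 3.052%.
On $15,000,000: 0.03052 × $15,000,000 = $457,800.

$458,000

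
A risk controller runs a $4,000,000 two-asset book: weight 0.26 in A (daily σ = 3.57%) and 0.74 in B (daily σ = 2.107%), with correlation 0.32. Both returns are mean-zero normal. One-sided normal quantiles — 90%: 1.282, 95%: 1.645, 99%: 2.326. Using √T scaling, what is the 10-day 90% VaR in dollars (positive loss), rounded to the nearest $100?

σ_p = √(0.26²·3.57² + 0.74²·2.107² + 2·0.32·0.26·0.74·3.57·2.107) = 2.054%.
σ_{10d} = 2.054% × √10 = 6.495%.
VaR = 1.282 × 6.495% = 8.327%; on $4,000,000 that is $333,080.

$333,100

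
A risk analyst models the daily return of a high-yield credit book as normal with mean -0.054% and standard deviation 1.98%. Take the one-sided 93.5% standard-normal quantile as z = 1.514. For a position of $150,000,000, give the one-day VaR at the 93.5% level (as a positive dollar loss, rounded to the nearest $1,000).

$4,578,000

VaR = −μ + z·σ = −(-0.054%) + 1.514 × 1.98% = 3.052%.
On $150,000,000: 0.03052 × $150,000,000 = $4,578,000.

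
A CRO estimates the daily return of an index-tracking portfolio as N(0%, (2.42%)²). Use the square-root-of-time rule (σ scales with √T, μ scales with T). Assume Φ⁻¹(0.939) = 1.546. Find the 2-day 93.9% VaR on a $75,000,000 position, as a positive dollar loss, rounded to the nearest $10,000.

σ_{2d} = 2.42% × √2 = 3.422%.
VaR = 1.546 × 3.422% = 5.290%.
On $75,000,000: 0.05290 × $75,000,000 = $3,967,500.

$3,970,000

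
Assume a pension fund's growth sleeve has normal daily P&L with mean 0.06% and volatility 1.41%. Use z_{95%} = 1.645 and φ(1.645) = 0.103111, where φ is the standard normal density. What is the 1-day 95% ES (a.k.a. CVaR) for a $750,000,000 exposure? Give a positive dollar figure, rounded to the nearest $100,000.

Tail multiplier: φ(z)/(1−α) = 0.103111 / 0.05 = 2.062.
ES = −(0.06%) + 1.41% × 2.062 = 2.847%.
On $750,000,000: 0.02847 × $750,000,000 = $21,352,500.

$21,400,000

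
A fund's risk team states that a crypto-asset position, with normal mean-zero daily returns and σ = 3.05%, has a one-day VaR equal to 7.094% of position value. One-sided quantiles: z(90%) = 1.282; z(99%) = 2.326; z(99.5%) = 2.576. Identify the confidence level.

99%

Implied z = VaR/σ = 7.094 / 3.05 = 2.326.
This matches z(99%) = 2.326.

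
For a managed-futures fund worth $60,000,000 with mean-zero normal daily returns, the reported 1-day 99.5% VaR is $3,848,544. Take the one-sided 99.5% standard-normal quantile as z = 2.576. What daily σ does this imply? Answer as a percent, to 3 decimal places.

2.490%

VaR as a fraction: $3,848,544 / $60,000,000 = 6.414%.
σ = VaR / z = 6.414% / 2.576 = 2.490%.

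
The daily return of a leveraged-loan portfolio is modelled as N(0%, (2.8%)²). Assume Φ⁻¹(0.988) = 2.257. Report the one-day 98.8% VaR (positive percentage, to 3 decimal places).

VaR = z·σ = 2.257 × 2.8% = 6.320%.

6.320%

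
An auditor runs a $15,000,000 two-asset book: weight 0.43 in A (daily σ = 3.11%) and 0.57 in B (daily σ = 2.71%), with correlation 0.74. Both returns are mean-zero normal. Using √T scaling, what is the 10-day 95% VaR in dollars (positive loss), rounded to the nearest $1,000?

$2,098,000

σ_p = √(0.43²·3.11² + 0.57²·2.71² + 2·0.74·0.43·0.57·3.11·2.71) = 2.689%.
σ_{10d} = 2.689% × √10 = 8.503%.
z(95%) = 1.645.
VaR = 1.645 × 8.503% = 13.987%; on $15,000,000 that is $2,098,050.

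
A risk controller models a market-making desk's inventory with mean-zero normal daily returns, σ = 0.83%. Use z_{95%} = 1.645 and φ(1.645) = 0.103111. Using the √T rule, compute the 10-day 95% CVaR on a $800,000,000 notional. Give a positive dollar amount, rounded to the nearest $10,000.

$43,300,000

σ_{10d} = 0.83% × √10 = 2.625%.
ES multiplier = φ(z)/(1−α) = 0.103111/0.05 = 2.062.
ES = 2.625% × 2.062 = 5.413%; on $800,000,000: $43,304,000.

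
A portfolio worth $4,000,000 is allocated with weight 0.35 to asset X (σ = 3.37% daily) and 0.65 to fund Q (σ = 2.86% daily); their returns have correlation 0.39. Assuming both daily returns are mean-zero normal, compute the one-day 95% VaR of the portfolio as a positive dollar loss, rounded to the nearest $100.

σ_p² = 0.35²·3.37² + 0.65²·2.86² + 2·0.39·0.35·0.65·3.37·2.86 = 6.5574 (%²).
σ_p = √6.5574 = 2.561%.
At 95%, z = 1.645.
VaR = 1.645 × 2.561% = 4.213%; on $4,000,000 that is $168,520.

$168,500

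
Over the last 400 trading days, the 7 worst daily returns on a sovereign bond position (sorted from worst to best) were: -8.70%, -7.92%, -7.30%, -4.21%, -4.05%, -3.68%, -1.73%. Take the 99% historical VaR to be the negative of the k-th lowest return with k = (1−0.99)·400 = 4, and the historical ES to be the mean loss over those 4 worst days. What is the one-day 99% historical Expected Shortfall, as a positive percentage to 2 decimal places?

7.03%

The 4 worst returns sum to -28.13%.
ES = −(-28.13%) / 4 = 7.0325% ≈ 7.03%.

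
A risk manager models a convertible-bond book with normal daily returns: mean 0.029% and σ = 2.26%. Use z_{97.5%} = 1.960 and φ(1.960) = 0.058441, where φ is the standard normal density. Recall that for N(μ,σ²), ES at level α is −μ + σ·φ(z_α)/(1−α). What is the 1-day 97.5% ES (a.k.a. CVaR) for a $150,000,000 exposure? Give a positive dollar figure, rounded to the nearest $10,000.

$7,880,000

Tail multiplier: φ(z)/(1−α) = 0.058441 / 0.025 = 2.338.
ES = −(0.029%) + 2.26% × 2.338 = 5.255%.
On $150,000,000: 0.05255 × $150,000,000 = $7,882,500.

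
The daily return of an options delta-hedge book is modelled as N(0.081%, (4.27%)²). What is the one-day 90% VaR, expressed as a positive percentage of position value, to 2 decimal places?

At 90% one-sided, z = 1.282.
VaR = −μ + z·σ = −(0.081%) + 1.282 × 4.27% = 5.393%.

5.39%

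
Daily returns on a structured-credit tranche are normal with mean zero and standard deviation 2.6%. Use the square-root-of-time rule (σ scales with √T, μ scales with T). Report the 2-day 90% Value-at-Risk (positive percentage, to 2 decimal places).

4.71%

At 90%, z = 1.282.
σ_{2d} = 2.6% × √2 = 3.677%.
VaR = 1.282 × 3.677% = 4.714%.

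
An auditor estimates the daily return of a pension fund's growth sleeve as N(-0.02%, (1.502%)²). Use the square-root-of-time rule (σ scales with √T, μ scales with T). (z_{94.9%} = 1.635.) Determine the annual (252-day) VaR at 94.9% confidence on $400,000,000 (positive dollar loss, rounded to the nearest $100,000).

$176,100,000

σ_{252d} = 1.502% × √252 = 23.844%; μ_{252d} = 252 × -0.02% = -5.040%.
VaR = −(-5.040%) + 1.635 × 23.844% = 44.025%.
On $400,000,000: 0.44025 × $400,000,000 = $176,100,000.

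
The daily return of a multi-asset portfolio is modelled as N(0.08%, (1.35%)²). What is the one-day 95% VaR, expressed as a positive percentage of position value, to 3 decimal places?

2.141%

At 95% one-sided, z = 1.645.
VaR = −μ + z·σ = −(0.08%) + 1.645 × 1.35% = 2.141%.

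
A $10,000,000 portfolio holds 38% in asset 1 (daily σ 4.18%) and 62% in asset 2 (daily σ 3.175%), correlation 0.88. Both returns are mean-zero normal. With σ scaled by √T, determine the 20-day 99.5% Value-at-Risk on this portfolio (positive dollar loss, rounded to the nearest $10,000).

$3,970,000

σ_p = √(0.38²·4.18² + 0.62²·3.175² + 2·0.88·0.38·0.62·4.18·3.175) = 3.450%.
σ_{20d} = 3.450% × √20 = 15.429%.
z(99.5%) = 2.576.
VaR = 2.576 × 15.429% = 39.745%; on $10,000,000 that is $3,974,500.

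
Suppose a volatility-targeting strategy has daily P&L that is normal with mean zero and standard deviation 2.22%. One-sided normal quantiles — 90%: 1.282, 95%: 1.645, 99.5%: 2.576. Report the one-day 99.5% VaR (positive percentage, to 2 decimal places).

VaR = z·σ = 2.576 × 2.22% = 5.719%.

5.72%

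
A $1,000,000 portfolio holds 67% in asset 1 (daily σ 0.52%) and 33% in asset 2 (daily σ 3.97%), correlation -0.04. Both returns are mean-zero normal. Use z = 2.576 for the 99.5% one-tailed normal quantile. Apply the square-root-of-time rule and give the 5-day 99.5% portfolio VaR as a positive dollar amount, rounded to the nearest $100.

$77,300

σ_p = √(0.67²·0.52² + 0.33²·3.97² + 2·-0.04·0.67·0.33·0.52·3.97) = 1.342%.
σ_{5d} = 1.342% × √5 = 3.001%.
VaR = 2.576 × 3.001% = 7.731%; on $1,000,000 that is $77,310.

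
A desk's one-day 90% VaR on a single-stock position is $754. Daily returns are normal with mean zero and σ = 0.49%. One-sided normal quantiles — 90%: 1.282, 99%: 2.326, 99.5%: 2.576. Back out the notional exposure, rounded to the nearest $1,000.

VaR as a fraction of value: z·σ = 1.282 × 0.49% = 0.62818%.
Position = $754 / 0.0062818 = $120,029.

$120,000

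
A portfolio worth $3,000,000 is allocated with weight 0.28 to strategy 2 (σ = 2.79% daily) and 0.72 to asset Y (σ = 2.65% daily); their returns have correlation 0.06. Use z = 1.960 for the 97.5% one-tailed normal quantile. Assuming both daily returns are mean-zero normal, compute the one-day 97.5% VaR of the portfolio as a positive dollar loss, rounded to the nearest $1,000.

σ_p² = 0.28²·2.79² + 0.72²·2.65² + 2·0.06·0.28·0.72·2.79·2.65 = 4.4296 (%²).
σ_p = √4.4296 = 2.105%.
VaR = 1.960 × 2.105% = 4.126%; on $3,000,000 that is $123,780.

$124,000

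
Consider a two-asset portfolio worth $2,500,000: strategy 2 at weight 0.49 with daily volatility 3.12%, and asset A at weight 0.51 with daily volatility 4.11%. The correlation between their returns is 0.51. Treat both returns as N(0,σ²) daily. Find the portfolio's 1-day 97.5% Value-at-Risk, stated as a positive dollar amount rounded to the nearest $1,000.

σ_p² = 0.49²·3.12² + 0.51²·4.11² + 2·0.51·0.49·0.51·3.12·4.11 = 9.9995 (%²).
σ_p = √9.9995 = 3.162%.
At 97.5%, z = 1.960.
VaR = 1.960 × 3.162% = 6.198%; on $2,500,000 that is $154,950.

$155,000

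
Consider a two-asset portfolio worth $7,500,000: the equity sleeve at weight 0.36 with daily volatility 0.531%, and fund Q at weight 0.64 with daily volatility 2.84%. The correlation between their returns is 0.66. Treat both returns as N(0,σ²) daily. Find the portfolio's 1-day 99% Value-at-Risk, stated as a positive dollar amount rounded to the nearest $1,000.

σ_p² = 0.36²·0.531² + 0.64²·2.84² + 2·0.66·0.36·0.64·0.531·2.84 = 3.7988 (%²).
σ_p = √3.7988 = 1.949%.
At 99%, z = 2.326.
VaR = 2.326 × 1.949% = 4.533%; on $7,500,000 that is $339,975.

$340,000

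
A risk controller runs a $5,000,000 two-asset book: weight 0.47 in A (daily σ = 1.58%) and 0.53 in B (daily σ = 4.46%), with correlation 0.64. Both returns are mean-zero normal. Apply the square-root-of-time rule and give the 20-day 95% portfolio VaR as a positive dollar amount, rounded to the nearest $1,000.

σ_p = √(0.47²·1.58² + 0.53²·4.46² + 2·0.64·0.47·0.53·1.58·4.46) = 2.896%.
σ_{20d} = 2.896% × √20 = 12.951%.
z(95%) = 1.645.
VaR = 1.645 × 12.951% = 21.304%; on $5,000,000 that is $1,065,200.

$1,065,000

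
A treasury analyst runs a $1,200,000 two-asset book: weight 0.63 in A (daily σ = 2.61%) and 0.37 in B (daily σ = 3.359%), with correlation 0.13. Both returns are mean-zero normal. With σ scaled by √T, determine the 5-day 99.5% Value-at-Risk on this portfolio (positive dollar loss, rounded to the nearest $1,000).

σ_p = √(0.63²·2.61² + 0.37²·3.359² + 2·0.13·0.63·0.37·2.61·3.359) = 2.186%.
σ_{5d} = 2.186% × √5 = 4.888%.
z(99.5%) = 2.576.
VaR = 2.576 × 4.888% = 12.591%; on $1,200,000 that is $151,092.

$151,000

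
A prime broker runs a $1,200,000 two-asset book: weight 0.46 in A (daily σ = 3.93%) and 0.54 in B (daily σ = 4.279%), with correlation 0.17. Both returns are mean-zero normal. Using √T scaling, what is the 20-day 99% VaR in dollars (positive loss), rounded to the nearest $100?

$395,300

σ_p = √(0.46²·3.93² + 0.54²·4.279² + 2·0.17·0.46·0.54·3.93·4.279) = 3.167%.
σ_{20d} = 3.167% × √20 = 14.163%.
z(99%) = 2.326.
VaR = 2.326 × 14.163% = 32.943%; on $1,200,000 that is $395,316.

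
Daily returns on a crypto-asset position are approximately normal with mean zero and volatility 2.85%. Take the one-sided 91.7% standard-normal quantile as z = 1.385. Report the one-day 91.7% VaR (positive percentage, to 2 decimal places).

VaR = z·σ = 1.385 × 2.85% = 3.947%.

3.95%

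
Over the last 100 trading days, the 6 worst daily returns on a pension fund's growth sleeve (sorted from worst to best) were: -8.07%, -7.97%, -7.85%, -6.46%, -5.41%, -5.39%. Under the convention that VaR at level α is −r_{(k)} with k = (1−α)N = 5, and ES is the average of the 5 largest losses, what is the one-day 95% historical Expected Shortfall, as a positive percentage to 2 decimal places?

7.15%

The 5 worst returns sum to -35.76%.
ES = −(-35.76%) / 5 = 7.152% ≈ 7.15%.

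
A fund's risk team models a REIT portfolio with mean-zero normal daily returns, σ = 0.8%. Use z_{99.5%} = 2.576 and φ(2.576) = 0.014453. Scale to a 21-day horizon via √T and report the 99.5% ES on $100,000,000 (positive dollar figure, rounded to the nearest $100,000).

$10,600,000

σ_{21d} = 0.8% × √21 = 3.666%.
ES multiplier = φ(z)/(1−α) = 0.014453/0.005 = 2.891.
ES = 3.666% × 2.891 = 10.598%; on $100,000,000: $10,598,000.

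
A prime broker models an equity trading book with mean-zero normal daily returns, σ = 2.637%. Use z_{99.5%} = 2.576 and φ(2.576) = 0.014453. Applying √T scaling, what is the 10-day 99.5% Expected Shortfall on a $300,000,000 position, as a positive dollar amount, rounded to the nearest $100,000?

$72,300,000

σ_{10d} = 2.637% × √10 = 8.339%.
ES multiplier = φ(z)/(1−α) = 0.014453/0.005 = 2.891.
ES = 8.339% × 2.891 = 24.108%; on $300,000,000: $72,324,000.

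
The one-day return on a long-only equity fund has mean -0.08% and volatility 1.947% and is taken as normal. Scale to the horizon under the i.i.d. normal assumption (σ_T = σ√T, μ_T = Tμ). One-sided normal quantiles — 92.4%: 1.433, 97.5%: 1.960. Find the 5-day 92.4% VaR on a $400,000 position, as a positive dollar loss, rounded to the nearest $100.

$26,600

σ_{5d} = 1.947% × √5 = 4.354%; μ_{5d} = 5 × -0.08% = -0.400%.
VaR = −(-0.400%) + 1.433 × 4.354% = 6.639%.
On $400,000: 0.06639 × $400,000 = $26,556.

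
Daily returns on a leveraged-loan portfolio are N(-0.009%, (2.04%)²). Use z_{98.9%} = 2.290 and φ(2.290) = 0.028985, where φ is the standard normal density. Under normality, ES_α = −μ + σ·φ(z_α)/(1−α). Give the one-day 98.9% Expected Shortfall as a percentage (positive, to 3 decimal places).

Tail multiplier: φ(z)/(1−α) = 0.028985 / 0.011 = 2.635.
ES = −(-0.009%) + 2.04% × 2.635 = 5.384%.

5.384%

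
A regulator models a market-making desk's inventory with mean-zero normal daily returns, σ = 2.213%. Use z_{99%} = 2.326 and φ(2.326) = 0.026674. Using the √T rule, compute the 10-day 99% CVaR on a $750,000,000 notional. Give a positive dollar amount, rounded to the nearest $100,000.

σ_{10d} = 2.213% × √10 = 6.998%.
ES multiplier = φ(z)/(1−α) = 0.026674/0.01 = 2.667.
ES = 6.998% × 2.667 = 18.664%; on $750,000,000: $139,980,000.

$140,000,000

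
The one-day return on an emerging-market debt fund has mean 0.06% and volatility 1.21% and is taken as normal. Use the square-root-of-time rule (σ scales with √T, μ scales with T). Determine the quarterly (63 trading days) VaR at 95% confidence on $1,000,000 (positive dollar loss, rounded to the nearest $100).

At 95%, z = 1.645.
σ_{63d} = 1.21% × √63 = 9.604%; μ_{63d} = 63 × 0.06% = 3.780%.
VaR = −(3.780%) + 1.645 × 9.604% = 12.019%.
On $1,000,000: 0.12019 × $1,000,000 = $120,190.

$120,200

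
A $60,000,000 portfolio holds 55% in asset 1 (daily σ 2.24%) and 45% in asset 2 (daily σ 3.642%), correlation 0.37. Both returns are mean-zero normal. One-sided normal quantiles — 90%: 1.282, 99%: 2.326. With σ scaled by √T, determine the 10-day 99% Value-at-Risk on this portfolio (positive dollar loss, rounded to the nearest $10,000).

$10,530,000

σ_p = √(0.55²·2.24² + 0.45²·3.642² + 2·0.37·0.55·0.45·2.24·3.642) = 2.387%.
σ_{10d} = 2.387% × √10 = 7.548%.
VaR = 2.326 × 7.548% = 17.557%; on $60,000,000 that is $10,534,200.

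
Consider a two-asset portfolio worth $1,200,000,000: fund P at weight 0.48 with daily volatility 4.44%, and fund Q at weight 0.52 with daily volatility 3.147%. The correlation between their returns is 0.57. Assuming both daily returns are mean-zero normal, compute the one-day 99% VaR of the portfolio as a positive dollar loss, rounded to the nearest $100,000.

$93,400,000

σ_p² = 0.48²·4.44² + 0.52²·3.147² + 2·0.57·0.48·0.52·4.44·3.147 = 11.1958 (%²).
σ_p = √11.1958 = 3.346%.
At 99%, z = 2.326.
VaR = 2.326 × 3.346% = 7.783%; on $1,200,000,000 that is $93,396,000.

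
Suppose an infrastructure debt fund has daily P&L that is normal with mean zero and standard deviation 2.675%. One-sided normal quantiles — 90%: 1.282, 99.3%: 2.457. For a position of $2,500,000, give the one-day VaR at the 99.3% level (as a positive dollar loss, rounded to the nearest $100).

$164,300

VaR = z·σ = 2.457 × 2.675% = 6.572%.
On $2,500,000: 0.06572 × $2,500,000 = $164,300.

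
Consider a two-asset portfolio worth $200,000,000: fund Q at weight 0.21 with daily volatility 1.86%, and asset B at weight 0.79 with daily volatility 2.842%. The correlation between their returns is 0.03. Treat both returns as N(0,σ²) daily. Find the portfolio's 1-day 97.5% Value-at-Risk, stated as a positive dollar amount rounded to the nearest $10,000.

σ_p² = 0.21²·1.86² + 0.79²·2.842² + 2·0.03·0.21·0.79·1.86·2.842 = 5.2460 (%²).
σ_p = √5.2460 = 2.290%.
At 97.5%, z = 1.960.
VaR = 1.960 × 2.290% = 4.488%; on $200,000,000 that is $8,976,000.

$8,980,000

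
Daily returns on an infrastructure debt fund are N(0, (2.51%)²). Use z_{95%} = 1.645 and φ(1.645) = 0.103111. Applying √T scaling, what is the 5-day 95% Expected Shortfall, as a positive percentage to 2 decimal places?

11.57%

σ_{5d} = 2.51% × √5 = 5.613%.
ES multiplier = φ(z)/(1−α) = 0.103111/0.05 = 2.062.
ES = 5.613% × 2.062 = 11.574%.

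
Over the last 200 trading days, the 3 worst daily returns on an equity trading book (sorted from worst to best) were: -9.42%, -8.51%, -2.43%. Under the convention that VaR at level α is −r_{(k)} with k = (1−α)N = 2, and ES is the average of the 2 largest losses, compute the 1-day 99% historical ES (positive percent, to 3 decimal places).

The 2 worst returns sum to -17.93%.
ES = −(-17.93%) / 2 = 8.965%.

8.965%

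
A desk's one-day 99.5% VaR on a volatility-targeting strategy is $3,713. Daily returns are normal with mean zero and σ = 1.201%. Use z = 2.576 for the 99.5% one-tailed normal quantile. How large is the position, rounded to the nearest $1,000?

VaR as a fraction of value: z·σ = 2.576 × 1.201% = 3.09378%.
Position = $3,713 / 0.0309378 = $120,015.

$120,000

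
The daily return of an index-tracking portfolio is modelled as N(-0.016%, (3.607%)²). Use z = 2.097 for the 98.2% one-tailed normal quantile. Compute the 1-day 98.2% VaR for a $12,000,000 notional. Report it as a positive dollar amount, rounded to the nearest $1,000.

$910,000

VaR = −μ + z·σ = −(-0.016%) + 2.097 × 3.607% = 7.580%.
On $12,000,000: 0.07580 × $12,000,000 = $909,600.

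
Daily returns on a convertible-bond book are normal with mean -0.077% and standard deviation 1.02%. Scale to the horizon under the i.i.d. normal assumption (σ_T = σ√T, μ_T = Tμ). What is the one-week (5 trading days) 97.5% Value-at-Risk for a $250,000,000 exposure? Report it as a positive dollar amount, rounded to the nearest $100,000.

At 97.5%, z = 1.960.
σ_{5d} = 1.02% × √5 = 2.281%; μ_{5d} = 5 × -0.077% = -0.385%.
VaR = −(-0.385%) + 1.960 × 2.281% = 4.856%.
On $250,000,000: 0.04856 × $250,000,000 = $12,140,000.

$12,100,000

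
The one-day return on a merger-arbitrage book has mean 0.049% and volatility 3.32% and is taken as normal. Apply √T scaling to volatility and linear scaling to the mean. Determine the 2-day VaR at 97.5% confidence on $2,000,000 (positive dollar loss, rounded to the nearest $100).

$182,100

At 97.5%, z = 1.960.
σ_{2d} = 3.32% × √2 = 4.695%; μ_{2d} = 2 × 0.049% = 0.098%.
VaR = −(0.098%) + 1.960 × 4.695% = 9.104%.
On $2,000,000: 0.09104 × $2,000,000 = $182,080.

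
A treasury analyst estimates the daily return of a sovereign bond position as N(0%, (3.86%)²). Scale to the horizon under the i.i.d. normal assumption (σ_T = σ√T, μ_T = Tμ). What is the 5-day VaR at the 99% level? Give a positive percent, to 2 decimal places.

At 99%, z = 2.326.
σ_{5d} = 3.86% × √5 = 8.631%.
VaR = 2.326 × 8.631% = 20.076%.

20.08%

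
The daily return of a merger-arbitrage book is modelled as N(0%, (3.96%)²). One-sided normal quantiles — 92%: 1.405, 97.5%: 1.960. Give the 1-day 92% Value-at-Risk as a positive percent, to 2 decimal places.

VaR = z·σ = 1.405 × 3.96% = 5.564%.

5.56%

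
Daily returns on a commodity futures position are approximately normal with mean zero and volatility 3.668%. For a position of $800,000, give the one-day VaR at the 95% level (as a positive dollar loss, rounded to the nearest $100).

$48,300

At 95% one-sided, z = 1.645.
VaR = z·σ = 1.645 × 3.668% = 6.034%.
On $800,000: 0.06034 × $800,000 = $48,272.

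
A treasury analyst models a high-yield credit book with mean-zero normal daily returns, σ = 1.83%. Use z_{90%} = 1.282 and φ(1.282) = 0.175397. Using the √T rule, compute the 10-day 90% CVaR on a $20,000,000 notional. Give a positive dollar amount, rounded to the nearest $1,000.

$2,030,000

σ_{10d} = 1.83% × √10 = 5.787%.
ES multiplier = φ(z)/(1−α) = 0.175397/0.1 = 1.754.
ES = 5.787% × 1.754 = 10.150%; on $20,000,000: $2,030,000.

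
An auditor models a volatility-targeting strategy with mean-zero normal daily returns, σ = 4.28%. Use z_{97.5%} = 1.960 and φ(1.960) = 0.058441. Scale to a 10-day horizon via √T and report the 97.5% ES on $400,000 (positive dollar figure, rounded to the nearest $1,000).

σ_{10d} = 4.28% × √10 = 13.535%.
ES multiplier = φ(z)/(1−α) = 0.058441/0.025 = 2.338.
ES = 13.535% × 2.338 = 31.645%; on $400,000: $126,580.

$127,000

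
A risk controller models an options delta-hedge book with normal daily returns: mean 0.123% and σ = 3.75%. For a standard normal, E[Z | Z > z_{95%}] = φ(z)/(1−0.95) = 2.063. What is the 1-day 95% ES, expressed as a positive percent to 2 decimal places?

7.61%

ES = −(0.123%) + 3.75% × 2.063 = 7.613%.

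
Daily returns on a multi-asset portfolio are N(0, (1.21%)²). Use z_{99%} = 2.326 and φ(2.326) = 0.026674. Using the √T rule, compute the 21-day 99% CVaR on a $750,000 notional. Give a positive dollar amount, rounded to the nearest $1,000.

$111,000

σ_{21d} = 1.21% × √21 = 5.545%.
ES multiplier = φ(z)/(1−α) = 0.026674/0.01 = 2.667.
ES = 5.545% × 2.667 = 14.789%; on $750,000: $110,918.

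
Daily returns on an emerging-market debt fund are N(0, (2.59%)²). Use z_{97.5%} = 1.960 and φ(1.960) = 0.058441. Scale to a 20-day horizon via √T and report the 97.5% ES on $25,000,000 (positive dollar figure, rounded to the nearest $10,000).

$6,770,000

σ_{20d} = 2.59% × √20 = 11.583%.
ES multiplier = φ(z)/(1−α) = 0.058441/0.025 = 2.338.
ES = 11.583% × 2.338 = 27.081%; on $25,000,000: $6,770,250.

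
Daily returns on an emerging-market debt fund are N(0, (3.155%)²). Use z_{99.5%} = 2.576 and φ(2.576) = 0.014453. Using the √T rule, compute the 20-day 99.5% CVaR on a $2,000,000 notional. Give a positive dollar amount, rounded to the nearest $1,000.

$816,000

σ_{20d} = 3.155% × √20 = 14.110%.
ES multiplier = φ(z)/(1−α) = 0.014453/0.005 = 2.891.
ES = 14.110% × 2.891 = 40.792%; on $2,000,000: $815,840.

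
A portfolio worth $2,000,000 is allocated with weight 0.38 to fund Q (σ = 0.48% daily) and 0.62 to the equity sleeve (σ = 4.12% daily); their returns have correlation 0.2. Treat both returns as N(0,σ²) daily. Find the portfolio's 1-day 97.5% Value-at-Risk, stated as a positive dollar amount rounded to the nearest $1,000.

$102,000

σ_p² = 0.38²·0.48² + 0.62²·4.12² + 2·0.2·0.38·0.62·0.48·4.12 = 6.7446 (%²).
σ_p = √6.7446 = 2.597%.
At 97.5%, z = 1.960.
VaR = 1.960 × 2.597% = 5.090%; on $2,000,000 that is $101,800.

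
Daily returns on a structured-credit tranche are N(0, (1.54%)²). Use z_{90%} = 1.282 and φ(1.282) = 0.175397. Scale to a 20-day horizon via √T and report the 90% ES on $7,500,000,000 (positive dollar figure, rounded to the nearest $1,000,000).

$906,000,000

σ_{20d} = 1.54% × √20 = 6.887%.
ES multiplier = φ(z)/(1−α) = 0.175397/0.1 = 1.754.
ES = 6.887% × 1.754 = 12.080%; on $7,500,000,000: $906,000,000.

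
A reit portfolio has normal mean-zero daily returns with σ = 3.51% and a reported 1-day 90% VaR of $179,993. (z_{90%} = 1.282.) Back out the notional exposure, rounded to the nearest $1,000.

$4,000,000

VaR as a fraction of value: z·σ = 1.282 × 3.51% = 4.49982%.
Position = $179,993 / 0.0449982 = $4,000,004.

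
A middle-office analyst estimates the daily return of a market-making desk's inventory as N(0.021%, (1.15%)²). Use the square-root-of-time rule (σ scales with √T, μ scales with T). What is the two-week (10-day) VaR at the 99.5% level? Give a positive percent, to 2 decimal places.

9.16%

At 99.5%, z = 2.576.
σ_{10d} = 1.15% × √10 = 3.637%; μ_{10d} = 10 × 0.021% = 0.210%.
VaR = −(0.210%) + 2.576 × 3.637% = 9.159%.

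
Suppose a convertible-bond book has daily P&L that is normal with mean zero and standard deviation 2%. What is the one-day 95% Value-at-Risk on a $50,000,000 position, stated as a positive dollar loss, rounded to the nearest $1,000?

$1,645,000

At 95% one-sided, z = 1.645.
VaR = z·σ = 1.645 × 2% = 3.290%.
On $50,000,000: 0.03290 × $50,000,000 = $1,645,000.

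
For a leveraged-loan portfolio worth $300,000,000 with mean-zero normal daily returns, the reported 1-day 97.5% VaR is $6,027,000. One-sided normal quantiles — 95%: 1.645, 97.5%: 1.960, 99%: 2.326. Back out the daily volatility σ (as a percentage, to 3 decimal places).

1.025%

VaR as a fraction: $6,027,000 / $300,000,000 = 2.009%.
σ = VaR / z = 2.009% / 1.960 = 1.025%.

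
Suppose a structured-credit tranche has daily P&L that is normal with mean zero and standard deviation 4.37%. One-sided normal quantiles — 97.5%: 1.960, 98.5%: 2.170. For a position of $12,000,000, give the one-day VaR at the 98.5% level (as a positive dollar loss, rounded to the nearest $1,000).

VaR = z·σ = 2.170 × 4.37% = 9.483%.
On $12,000,000: 0.09483 × $12,000,000 = $1,137,960.

$1,138,000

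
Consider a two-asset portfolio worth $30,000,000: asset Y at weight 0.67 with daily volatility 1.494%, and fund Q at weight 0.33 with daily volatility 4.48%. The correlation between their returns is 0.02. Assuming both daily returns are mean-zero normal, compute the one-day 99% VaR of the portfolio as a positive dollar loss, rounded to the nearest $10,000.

$1,260,000

σ_p² = 0.67²·1.494² + 0.33²·4.48² + 2·0.02·0.67·0.33·1.494·4.48 = 3.2468 (%²).
σ_p = √3.2468 = 1.802%.
At 99%, z = 2.326.
VaR = 2.326 × 1.802% = 4.191%; on $30,000,000 that is $1,257,300.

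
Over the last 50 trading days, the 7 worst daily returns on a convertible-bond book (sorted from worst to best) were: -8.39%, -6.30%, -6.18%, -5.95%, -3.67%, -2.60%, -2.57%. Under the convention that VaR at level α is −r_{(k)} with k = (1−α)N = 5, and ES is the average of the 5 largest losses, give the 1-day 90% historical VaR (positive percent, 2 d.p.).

k = 5; the 5th lowest return is -3.67%, so VaR = 3.67%.

3.67%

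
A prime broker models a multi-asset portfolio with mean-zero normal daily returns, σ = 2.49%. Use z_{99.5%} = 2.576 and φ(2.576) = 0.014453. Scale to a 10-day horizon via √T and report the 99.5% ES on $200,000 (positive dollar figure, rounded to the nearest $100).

σ_{10d} = 2.49% × √10 = 7.874%.
ES multiplier = φ(z)/(1−α) = 0.014453/0.005 = 2.891.
ES = 7.874% × 2.891 = 22.764%; on $200,000: $45,528.

$45,500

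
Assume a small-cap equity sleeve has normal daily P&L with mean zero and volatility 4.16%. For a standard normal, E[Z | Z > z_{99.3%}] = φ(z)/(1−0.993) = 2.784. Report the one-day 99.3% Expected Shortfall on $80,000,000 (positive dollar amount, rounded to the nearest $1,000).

$9,265,000

ES = 4.16% × 2.784 = 11.581%.
On $80,000,000: 0.11581 × $80,000,000 = $9,264,800.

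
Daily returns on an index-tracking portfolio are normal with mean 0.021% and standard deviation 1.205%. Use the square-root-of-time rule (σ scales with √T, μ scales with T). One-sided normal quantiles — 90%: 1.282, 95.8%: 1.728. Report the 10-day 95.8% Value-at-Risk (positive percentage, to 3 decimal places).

σ_{10d} = 1.205% × √10 = 3.811%; μ_{10d} = 10 × 0.021% = 0.210%.
VaR = −(0.210%) + 1.728 × 3.811% = 6.375%.

6.375%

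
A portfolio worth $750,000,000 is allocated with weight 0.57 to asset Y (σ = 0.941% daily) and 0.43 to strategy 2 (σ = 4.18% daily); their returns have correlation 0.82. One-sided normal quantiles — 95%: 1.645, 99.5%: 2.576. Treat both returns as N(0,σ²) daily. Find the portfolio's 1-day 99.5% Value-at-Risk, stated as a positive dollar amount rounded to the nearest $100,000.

$43,600,000

σ_p² = 0.57²·0.941² + 0.43²·4.18² + 2·0.82·0.57·0.43·0.941·4.18 = 5.0994 (%²).
σ_p = √5.0994 = 2.258%.
VaR = 2.576 × 2.258% = 5.817%; on $750,000,000 that is $43,627,500.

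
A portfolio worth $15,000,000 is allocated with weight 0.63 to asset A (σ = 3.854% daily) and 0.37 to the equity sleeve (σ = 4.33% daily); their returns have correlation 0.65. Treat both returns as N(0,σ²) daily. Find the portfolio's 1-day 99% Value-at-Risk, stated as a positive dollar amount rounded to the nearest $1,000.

$1,283,000

σ_p² = 0.63²·3.854² + 0.37²·4.33² + 2·0.65·0.63·0.37·3.854·4.33 = 13.5189 (%²).
σ_p = √13.5189 = 3.677%.
At 99%, z = 2.326.
VaR = 2.326 × 3.677% = 8.553%; on $15,000,000 that is $1,282,950.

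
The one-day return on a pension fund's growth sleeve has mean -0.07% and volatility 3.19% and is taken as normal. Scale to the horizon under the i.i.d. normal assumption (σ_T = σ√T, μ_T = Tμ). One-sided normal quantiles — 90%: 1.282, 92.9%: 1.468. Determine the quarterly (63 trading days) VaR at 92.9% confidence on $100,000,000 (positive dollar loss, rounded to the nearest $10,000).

$41,580,000

σ_{63d} = 3.19% × √63 = 25.320%; μ_{63d} = 63 × -0.07% = -4.410%.
VaR = −(-4.410%) + 1.468 × 25.320% = 41.580%.
On $100,000,000: 0.41580 × $100,000,000 = $41,580,000.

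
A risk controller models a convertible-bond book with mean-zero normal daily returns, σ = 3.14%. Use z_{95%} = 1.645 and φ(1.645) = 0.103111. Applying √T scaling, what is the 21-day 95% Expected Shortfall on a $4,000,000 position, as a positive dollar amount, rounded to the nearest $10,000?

$1,190,000

σ_{21d} = 3.14% × √21 = 14.389%.
ES multiplier = φ(z)/(1−α) = 0.103111/0.05 = 2.062.
ES = 14.389% × 2.062 = 29.670%; on $4,000,000: $1,186,800.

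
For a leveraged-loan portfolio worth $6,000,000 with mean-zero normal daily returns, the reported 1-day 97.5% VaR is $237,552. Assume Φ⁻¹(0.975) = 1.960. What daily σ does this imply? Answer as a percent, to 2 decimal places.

2.02%

VaR as a fraction: $237,552 / $6,000,000 = 3.959%.
σ = VaR / z = 3.959% / 1.960 = 2.020%.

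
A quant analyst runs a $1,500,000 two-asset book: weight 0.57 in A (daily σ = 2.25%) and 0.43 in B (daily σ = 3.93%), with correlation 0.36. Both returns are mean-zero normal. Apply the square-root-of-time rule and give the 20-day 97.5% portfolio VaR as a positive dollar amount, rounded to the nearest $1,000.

$324,000

σ_p = √(0.57²·2.25² + 0.43²·3.93² + 2·0.36·0.57·0.43·2.25·3.93) = 2.462%.
σ_{20d} = 2.462% × √20 = 11.010%.
z(97.5%) = 1.960.
VaR = 1.960 × 11.010% = 21.580%; on $1,500,000 that is $323,700.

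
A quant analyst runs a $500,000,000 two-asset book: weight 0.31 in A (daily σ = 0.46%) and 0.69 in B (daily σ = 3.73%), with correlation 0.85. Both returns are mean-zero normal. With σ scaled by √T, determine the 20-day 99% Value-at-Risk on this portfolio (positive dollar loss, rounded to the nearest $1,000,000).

σ_p = √(0.31²·0.46² + 0.69²·3.73² + 2·0.85·0.31·0.69·0.46·3.73) = 2.696%.
σ_{20d} = 2.696% × √20 = 12.057%.
z(99%) = 2.326.
VaR = 2.326 × 12.057% = 28.045%; on $500,000,000 that is $140,225,000.

$140,000,000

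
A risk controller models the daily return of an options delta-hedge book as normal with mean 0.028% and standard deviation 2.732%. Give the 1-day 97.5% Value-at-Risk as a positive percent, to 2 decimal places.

5.33%

At 97.5% one-sided, z = 1.960.
VaR = −μ + z·σ = −(0.028%) + 1.960 × 2.732% = 5.327%.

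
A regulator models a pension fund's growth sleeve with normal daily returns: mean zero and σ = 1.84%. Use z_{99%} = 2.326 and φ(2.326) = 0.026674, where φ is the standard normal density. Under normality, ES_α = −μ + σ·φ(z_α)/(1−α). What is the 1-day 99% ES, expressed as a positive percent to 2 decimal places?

Tail multiplier: φ(z)/(1−α) = 0.026674 / 0.01 = 2.667.
ES = 1.84% × 2.667 = 4.907%.

4.91%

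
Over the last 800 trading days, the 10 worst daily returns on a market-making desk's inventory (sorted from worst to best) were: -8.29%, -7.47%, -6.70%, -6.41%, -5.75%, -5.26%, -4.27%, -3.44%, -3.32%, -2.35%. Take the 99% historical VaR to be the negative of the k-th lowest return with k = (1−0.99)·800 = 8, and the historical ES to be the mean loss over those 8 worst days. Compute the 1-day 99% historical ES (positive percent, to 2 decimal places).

The 8 worst returns sum to -47.59%.
ES = −(-47.59%) / 8 = 5.94875% ≈ 5.95%.

5.95%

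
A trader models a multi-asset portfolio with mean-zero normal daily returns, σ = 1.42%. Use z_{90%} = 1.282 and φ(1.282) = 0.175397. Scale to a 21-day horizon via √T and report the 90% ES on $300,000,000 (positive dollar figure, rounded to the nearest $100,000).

$34,200,000

σ_{21d} = 1.42% × √21 = 6.507%.
ES multiplier = φ(z)/(1−α) = 0.175397/0.1 = 1.754.
ES = 6.507% × 1.754 = 11.413%; on $300,000,000: $34,239,000.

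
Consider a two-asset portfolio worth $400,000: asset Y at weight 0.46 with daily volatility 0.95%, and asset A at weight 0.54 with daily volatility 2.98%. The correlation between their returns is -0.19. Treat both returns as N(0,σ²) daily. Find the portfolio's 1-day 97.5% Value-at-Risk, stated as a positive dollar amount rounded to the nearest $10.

$12,430

σ_p² = 0.46²·0.95² + 0.54²·2.98² + 2·-0.19·0.46·0.54·0.95·2.98 = 2.5133 (%²).
σ_p = √2.5133 = 1.585%.
At 97.5%, z = 1.960.
VaR = 1.960 × 1.585% = 3.107%; on $400,000 that is $12,428.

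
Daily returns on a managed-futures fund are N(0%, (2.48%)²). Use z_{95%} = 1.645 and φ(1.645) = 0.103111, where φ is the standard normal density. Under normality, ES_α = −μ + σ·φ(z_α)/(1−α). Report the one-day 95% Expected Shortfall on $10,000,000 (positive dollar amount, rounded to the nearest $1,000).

Tail multiplier: φ(z)/(1−α) = 0.103111 / 0.05 = 2.062.
ES = 2.48% × 2.062 = 5.114%.
On $10,000,000: 0.05114 × $10,000,000 = $511,400.

$511,000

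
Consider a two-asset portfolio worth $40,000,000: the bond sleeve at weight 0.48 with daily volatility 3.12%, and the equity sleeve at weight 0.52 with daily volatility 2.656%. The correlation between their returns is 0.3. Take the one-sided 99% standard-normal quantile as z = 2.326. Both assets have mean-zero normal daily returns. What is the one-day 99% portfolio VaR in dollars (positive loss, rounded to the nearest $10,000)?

σ_p² = 0.48²·3.12² + 0.52²·2.656² + 2·0.3·0.48·0.52·3.12·2.656 = 5.3913 (%²).
σ_p = √5.3913 = 2.322%.
VaR = 2.326 × 2.322% = 5.401%; on $40,000,000 that is $2,160,400.

$2,160,000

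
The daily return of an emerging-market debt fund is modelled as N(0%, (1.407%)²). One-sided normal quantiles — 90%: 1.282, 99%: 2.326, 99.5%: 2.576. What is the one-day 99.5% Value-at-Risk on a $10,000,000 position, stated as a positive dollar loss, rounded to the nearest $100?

$362,400

VaR = z·σ = 2.576 × 1.407% = 3.624%.
On $10,000,000: 0.03624 × $10,000,000 = $362,400.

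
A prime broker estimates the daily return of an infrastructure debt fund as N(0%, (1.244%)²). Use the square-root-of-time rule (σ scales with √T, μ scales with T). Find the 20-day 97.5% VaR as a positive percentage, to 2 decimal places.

10.90%

At 97.5%, z = 1.960.
σ_{20d} = 1.244% × √20 = 5.563%.
VaR = 1.960 × 5.563% = 10.903%.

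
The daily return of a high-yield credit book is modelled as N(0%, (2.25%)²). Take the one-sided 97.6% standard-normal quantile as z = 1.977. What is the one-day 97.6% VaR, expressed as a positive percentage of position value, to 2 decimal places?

4.45%

VaR = z·σ = 1.977 × 2.25% = 4.448%.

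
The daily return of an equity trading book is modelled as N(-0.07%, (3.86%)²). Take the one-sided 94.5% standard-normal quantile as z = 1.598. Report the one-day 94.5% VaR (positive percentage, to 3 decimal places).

VaR = −μ + z·σ = −(-0.07%) + 1.598 × 3.86% = 6.238%.

6.238%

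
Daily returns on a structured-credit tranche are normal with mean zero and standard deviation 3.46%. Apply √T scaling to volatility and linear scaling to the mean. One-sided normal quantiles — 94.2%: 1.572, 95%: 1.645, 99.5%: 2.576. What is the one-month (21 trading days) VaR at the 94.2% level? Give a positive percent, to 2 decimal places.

σ_{21d} = 3.46% × √21 = 15.856%.
VaR = 1.572 × 15.856% = 24.926%.

24.93%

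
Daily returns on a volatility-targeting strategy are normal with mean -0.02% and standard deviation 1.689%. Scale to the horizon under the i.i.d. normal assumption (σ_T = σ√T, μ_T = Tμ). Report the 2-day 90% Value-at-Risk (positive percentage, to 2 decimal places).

3.10%

At 90%, z = 1.282.
σ_{2d} = 1.689% × √2 = 2.389%; μ_{2d} = 2 × -0.02% = -0.040%.
VaR = −(-0.040%) + 1.282 × 2.389% = 3.103%.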